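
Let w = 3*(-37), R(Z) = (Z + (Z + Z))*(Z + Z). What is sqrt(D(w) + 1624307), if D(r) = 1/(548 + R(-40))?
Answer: sqrt(41818556887669)/5074 ≈ 1274.5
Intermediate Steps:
R(Z) = 6*Z**2 (R(Z) = (Z + 2*Z)*(2*Z) = (3*Z)*(2*Z) = 6*Z**2)
w = -111
D(r) = 1/10148 (D(r) = 1/(548 + 6*(-40)**2) = 1/(548 + 6*1600) = 1/(548 + 9600) = 1/10148)
sqrt(D(w) + 1624307) = sqrt(1/10148 + 1624307) = sqrt(16483467437/10148) = sqrt(41818556887669)/5074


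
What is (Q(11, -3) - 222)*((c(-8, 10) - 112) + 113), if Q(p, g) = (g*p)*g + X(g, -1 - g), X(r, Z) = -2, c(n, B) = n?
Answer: 875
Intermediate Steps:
Q(p, g) = -2 + p*g**2 (Q(p, g) = (g*p)*g - 2 = p*g**2 - 2 = -2 + p*g**2)
(Q(11, -3) - 222)*((c(-8, 10) - 112) + 113) = ((-2 + 11*(-3)**2) - 222)*((-8 - 112) + 113) = ((-2 + 11*9) - 222)*(-120 + 113) = ((-2 + 99) - 222)*(-7) = (97 - 222)*(-7) = -125*(-7) = 875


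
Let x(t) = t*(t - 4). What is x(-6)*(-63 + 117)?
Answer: 3240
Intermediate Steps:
x(t) = t*(-4 + t)
x(-6)*(-63 + 117) = (-6*(-4 - 6))*(-63 + 117) = -6*(-10)*54 = 60*54 = 3240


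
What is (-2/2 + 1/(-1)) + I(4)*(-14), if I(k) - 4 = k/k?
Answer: -72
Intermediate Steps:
I(k) = 5 (I(k) = 4 + k/k = 4 + 1 = 5)
(-2/2 + 1/(-1)) + I(4)*(-14) = (-2/2 + 1/(-1)) + 5*(-14) = (-2*½ + 1*(-1)) - 70 = (-1 - 1) - 70 = -2 - 70 = -72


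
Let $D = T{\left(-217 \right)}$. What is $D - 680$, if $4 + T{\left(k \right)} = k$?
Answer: $-901$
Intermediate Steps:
$T{\left(k \right)} = -4 + k$
$D = -221$ ($D = -4 - 217 = -221$)
$D - 680 = -221 - 680 = -901$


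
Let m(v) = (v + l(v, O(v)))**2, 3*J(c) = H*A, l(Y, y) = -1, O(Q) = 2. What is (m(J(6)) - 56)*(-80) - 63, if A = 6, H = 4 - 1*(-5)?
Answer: -18703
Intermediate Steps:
H = 9 (H = 4 + 5 = 9)
J(c) = 18 (J(c) = (9*6)/3 = (1/3)*54 = 18)
m(v) = (-1 + v)**2 (m(v) = (v - 1)**2 = (-1 + v)**2)
(m(J(6)) - 56)*(-80) - 63 = ((-1 + 18)**2 - 56)*(-80) - 63 = (17**2 - 56)*(-80) - 63 = (289 - 56)*(-80) - 63 = 233*(-80) - 63 = -18640 - 63 = -18703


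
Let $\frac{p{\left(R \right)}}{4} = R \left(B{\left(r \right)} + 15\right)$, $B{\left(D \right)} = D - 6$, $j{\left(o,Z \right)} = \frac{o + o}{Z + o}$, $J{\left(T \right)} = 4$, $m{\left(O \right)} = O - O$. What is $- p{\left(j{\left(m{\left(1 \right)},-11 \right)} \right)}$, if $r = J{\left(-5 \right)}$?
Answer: $0$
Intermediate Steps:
$m{\left(O \right)} = 0$
$r = 4$
$j{\left(o,Z \right)} = \frac{2 o}{Z + o}$
$B{\left(D \right)} = -6 + D$ ($B{\left(D \right)} = D - 6 = -6 + D$)
$p{\left(R \right)} = 52 R$ ($p{\left(R \right)} = 4 R \left(\left(-6 + 4\right) + 15\right) = 4 R \left(-2 + 15\right) = 4 R 13 = 4 \cdot 13 R = 52 R$)
$- p{\left(j{\left(m{\left(1 \right)},-11 \right)} \right)} = - 52 \cdot 2 \cdot 0 \frac{1}{-11 + 0} = - 52 \cdot 2 \cdot 0 \frac{1}{-11} = - 52 \cdot 2 \cdot 0 \left(- \frac{1}{11}\right) = - 52 \cdot 0 = \left(-1\right) 0 = 0$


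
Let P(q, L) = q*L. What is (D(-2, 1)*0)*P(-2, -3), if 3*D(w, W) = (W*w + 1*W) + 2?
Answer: 0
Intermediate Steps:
D(w, W) = ⅔ + W/3 + W*w/3 (D(w, W) = ((W*w + 1*W) + 2)/3 = ((W*w + W) + 2)/3 = ((W + W*w) + 2)/3 = (2 + W + W*w)/3 = ⅔ + W/3 + W*w/3)
P(q, L) = L*q
(D(-2, 1)*0)*P(-2, -3) = ((⅔ + (⅓)*1 + (⅓)*1*(-2))*0)*(-3*(-2)) = ((⅔ + ⅓ - ⅔)*0)*6 = ((⅓)*0)*6 = 0*6 = 0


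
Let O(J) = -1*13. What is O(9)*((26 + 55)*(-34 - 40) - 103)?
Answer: 79261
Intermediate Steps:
O(J) = -13
O(9)*((26 + 55)*(-34 - 40) - 103) = -13*((26 + 55)*(-34 - 40) - 103) = -13*(81*(-74) - 103) = -13*(-5994 - 103) = -13*(-6097) = 79261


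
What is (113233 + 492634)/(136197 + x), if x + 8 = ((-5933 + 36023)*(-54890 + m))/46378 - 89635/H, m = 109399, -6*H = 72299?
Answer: 5156148099721/1460053393712 ≈ 3.5315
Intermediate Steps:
H = -72299/6 (H = -1/6*72299 = -72299/6 ≈ -12050.)
x = 300967484201/8510363 (x = -8 + (((-5933 + 36023)*(-54890 + 109399))/46378 - 89635/(-72299/6)) = -8 + ((30090*54509)*(1/46378) - 89635*(-6/72299)) = -8 + (1640175810*(1/46378) + 2730/367) = -8 + (820087905/23189 + 2730/367) = -8 + 301035567105/8510363 = 300967484201/8510363 ≈ 35365.)
(113233 + 492634)/(136197 + x) = (113233 + 492634)/(136197 + 300967484201/8510363) = 605867/(1460053393712/8510363) = 605867*(8510363/1460053393712) = 5156148099721/1460053393712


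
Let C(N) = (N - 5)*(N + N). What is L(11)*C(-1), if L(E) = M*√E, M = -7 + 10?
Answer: 36*√11 ≈ 119.40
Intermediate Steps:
M = 3
C(N) = 2*N*(-5 + N) (C(N) = (-5 + N)*(2*N) = 2*N*(-5 + N))
L(E) = 3*√E
L(11)*C(-1) = (3*√11)*(2*(-1)*(-5 - 1)) = (3*√11)*(2*(-1)*(-6)) = (3*√11)*12 = 36*√11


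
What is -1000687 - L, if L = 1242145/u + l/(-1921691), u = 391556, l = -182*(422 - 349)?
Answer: -752968966320581863/752449641196 ≈ -1.0007e+6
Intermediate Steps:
l = -13286 (l = -182*73 = -13286)
L = 2392221080211/752449641196 (L = 1242145/391556 - 13286/(-1921691) = 1242145*(1/391556) - 13286*(-1/1921691) = 1242145/391556 + 13286/1921691 = 2392221080211/752449641196 ≈ 3.1792)
-1000687 - L = -1000687 - 1*2392221080211/752449641196 = -1000687 - 2392221080211/752449641196 = -752968966320581863/752449641196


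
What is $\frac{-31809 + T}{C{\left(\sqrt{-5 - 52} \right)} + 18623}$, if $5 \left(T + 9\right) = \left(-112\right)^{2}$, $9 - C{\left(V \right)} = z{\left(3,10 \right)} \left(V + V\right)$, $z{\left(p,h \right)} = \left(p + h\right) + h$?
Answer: $- \frac{682611268}{434090045} - \frac{1685279 i \sqrt{57}}{434090045} \approx -1.5725 - 0.029311 i$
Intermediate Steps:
$z{\left(p,h \right)} = p + 2 h$ ($z{\left(p,h \right)} = \left(h + p\right) + h = p + 2 h$)
$C{\left(V \right)} = 9 - 46 V$ ($C{\left(V \right)} = 9 - \left(3 + 2 \cdot 10\right) \left(V + V\right) = 9 - \left(3 + 20\right) 2 V = 9 - 23 \cdot 2 V = 9 - 46 V$)
$T = \frac{12499}{5}$ ($T = -9 + \frac{\left(-112\right)^{2}}{5} = -9 + \frac{1}{5} \cdot 12544 = -9 + \frac{12544}{5} = \frac{12499}{5} \approx 2499.8$)
$\frac{-31809 + T}{C{\left(\sqrt{-5 - 52} \right)} + 18623} = \frac{-31809 + \frac{12499}{5}}{\left(9 - 46 \sqrt{-5 - 52}\right) + 18623} = - \frac{146546}{5 \left(\left(9 - 46 \sqrt{-57}\right) + 18623\right)} = - \frac{146546}{5 \left(\left(9 - 46 i \sqrt{57}\right) + 18623\right)} = - \frac{146546}{5 \left(18632 - 46 i \sqrt{57}\right)}$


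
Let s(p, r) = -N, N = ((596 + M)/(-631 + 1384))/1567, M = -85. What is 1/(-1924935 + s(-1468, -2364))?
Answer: -1179951/2271328978696 ≈ -5.1950e-7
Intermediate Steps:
N = 511/1179951 (N = ((596 - 85)/(-631 + 1384))/1567 = (511/753)*(1/1567) = 511/1179951 ≈ 0.00043307)
s(p, r) = -511/1179951 (s(p, r) = -1*511/1179951 = -511/1179951)
1/(-1924935 + s(-1468, -2364)) = 1/(-1924935 - 511/1179951) = 1/(-2271328978696/1179951) = -1179951/2271328978696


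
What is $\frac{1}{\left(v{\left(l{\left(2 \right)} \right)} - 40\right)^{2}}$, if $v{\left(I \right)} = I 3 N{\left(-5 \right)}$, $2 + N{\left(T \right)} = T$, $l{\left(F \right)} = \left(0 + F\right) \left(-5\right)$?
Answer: $\frac{1}{28900} \approx 3.4602 \cdot 10^{-5}$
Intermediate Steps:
$l{\left(F \right)} = - 5 F$ ($l{\left(F \right)} = F \left(-5\right) = - 5 F$)
$N{\left(T \right)} = -2 + T$
$v{\left(I \right)} = - 21 I$ ($v{\left(I \right)} = I 3 \left(-2 - 5\right) = 3 I \left(-7\right) = - 21 I$)
$\frac{1}{\left(v{\left(l{\left(2 \right)} \right)} - 40\right)^{2}} = \frac{1}{\left(- 21 \left(\left(-5\right) 2\right) - 40\right)^{2}} = \frac{1}{\left(\left(-21\right) \left(-10\right) - 40\right)^{2}} = \frac{1}{\left(210 - 40\right)^{2}} = \frac{1}{170^{2}} = \frac{1}{28900}$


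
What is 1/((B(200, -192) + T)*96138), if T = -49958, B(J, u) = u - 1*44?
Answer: -1/4825550772 ≈ -2.0723e-10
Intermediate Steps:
B(J, u) = -44 + u (B(J, u) = u - 44 = -44 + u)
1/((B(200, -192) + T)*96138) = 1/((-44 - 192) - 49958*96138) = (1/96138)/(-236 - 49958) = (1/96138)/(-50194) = -1/50194*1/96138 = -1/4825550772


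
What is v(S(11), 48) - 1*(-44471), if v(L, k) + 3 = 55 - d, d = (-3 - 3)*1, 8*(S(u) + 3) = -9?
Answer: 44529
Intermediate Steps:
S(u) = -33/8 (S(u) = -3 + (1/8)*(-9) = -3 - 9/8 = -33/8)
d = -6 (d = -6*1 = -6)
v(L, k) = 58 (v(L, k) = -3 + (55 - 1*(-6)) = -3 + (55 + 6) = -3 + 61 = 58)
v(S(11), 48) - 1*(-44471) = 58 - 1*(-44471) = 58 + 44471 = 44529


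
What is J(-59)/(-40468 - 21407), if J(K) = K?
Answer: 59/61875 ≈ 0.00095354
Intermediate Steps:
J(-59)/(-40468 - 21407) = -59/(-40468 - 21407) = -59/(-61875) = -59*(-1/61875) = 59/61875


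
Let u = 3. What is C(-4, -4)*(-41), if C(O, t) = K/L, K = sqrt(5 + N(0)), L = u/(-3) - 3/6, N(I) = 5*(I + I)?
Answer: 82*sqrt(5)/3 ≈ 61.119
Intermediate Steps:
N(I) = 10*I (N(I) = 5*(2*I) = 10*I)
L = -3/2 (L = 3/(-3) - 3/6 = 3*(-1/3) - 3*1/6 = -1 - 1/2 = -3/2 ≈ -1.5000)
K = sqrt(5) (K = sqrt(5 + 10*0) = sqrt(5 + 0) = sqrt(5) ≈ 2.2361)
C(O, t) = -2*sqrt(5)/3 (C(O, t) = sqrt(5)/(-3/2) = sqrt(5)*(-2/3) = -2*sqrt(5)/3)
C(-4, -4)*(-41) = -2*sqrt(5)/3*(-41) = 82*sqrt(5)/3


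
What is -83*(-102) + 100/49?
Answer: 414934/49 ≈ 8468.0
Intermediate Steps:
-83*(-102) + 100/49 = 8466 + 100*(1/49) = 8466 + 100/49 = 414934/49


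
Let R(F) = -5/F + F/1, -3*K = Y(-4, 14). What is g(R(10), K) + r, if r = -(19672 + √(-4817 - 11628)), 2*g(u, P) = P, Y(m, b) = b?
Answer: -59023/3 - I*√16445 ≈ -19674.0 - 128.24*I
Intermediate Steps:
K = -14/3 (K = -⅓*14 = -14/3 ≈ -4.6667)
R(F) = F - 5/F (R(F) = -5/F + F*1 = -5/F + F = F - 5/F)
g(u, P) = P/2
r = -19672 - I*√16445 (r = -(19672 + √(-16445)) = -(19672 + I*√16445) = -19672 - I*√16445 ≈ -19672.0 - 128.24*I)
g(R(10), K) + r = (½)*(-14/3) + (-19672 - I*√16445) = -7/3 + (-19672 - I*√16445) = -59023/3 - I*√16445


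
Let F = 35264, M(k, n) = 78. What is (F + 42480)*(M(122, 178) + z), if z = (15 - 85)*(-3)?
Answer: 22390272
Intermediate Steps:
z = 210 (z = -70*(-3) = 210)
(F + 42480)*(M(122, 178) + z) = (35264 + 42480)*(78 + 210) = 77744*288 = 22390272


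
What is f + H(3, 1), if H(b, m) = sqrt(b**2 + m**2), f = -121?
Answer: -121 + sqrt(10) ≈ -117.84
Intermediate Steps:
f + H(3, 1) = -121 + sqrt(3**2 + 1**2) = -121 + sqrt(9 + 1) = -121 + sqrt(10)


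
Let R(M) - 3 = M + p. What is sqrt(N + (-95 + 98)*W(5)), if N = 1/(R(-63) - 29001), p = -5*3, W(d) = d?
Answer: sqrt(3170294391)/14538 ≈ 3.8730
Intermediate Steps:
p = -15
R(M) = -12 + M (R(M) = 3 + (M - 15) = 3 + (-15 + M) = -12 + M)
N = -1/29076 (N = 1/((-12 - 63) - 29001) = 1/(-75 - 29001) = 1/(-29076) = -1/29076 ≈ -3.4393e-5)
sqrt(N + (-95 + 98)*W(5)) = sqrt(-1/29076 + (-95 + 98)*5) = sqrt(-1/29076 + 3*5) = sqrt(-1/29076 + 15) = sqrt(436139/29076) = sqrt(3170294391)/14538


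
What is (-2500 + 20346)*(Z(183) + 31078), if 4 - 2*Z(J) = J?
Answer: 553020771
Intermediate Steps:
Z(J) = 2 - J/2
(-2500 + 20346)*(Z(183) + 31078) = (-2500 + 20346)*((2 - ½*183) + 31078) = 17846*((2 - 183/2) + 31078) = 17846*(-179/2 + 31078) = 17846*(61977/2) = 553020771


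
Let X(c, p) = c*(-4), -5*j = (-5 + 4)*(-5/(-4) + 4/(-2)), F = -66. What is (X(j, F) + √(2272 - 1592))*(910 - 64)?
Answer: 2538/5 + 1692*√170 ≈ 22569.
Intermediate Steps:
j = -3/20 (j = -(-5 + 4)*(-5/(-4) + 4/(-2))/5 = -(-1)*(-5*(-¼) + 4*(-½))/5 = -(-1)*(5/4 - 2)/5 = -(-1)*(-3)/(5*4) = -⅕*¾ = -3/20 ≈ -0.15000)
X(c, p) = -4*c
(X(j, F) + √(2272 - 1592))*(910 - 64) = (-4*(-3/20) + √(2272 - 1592))*(910 - 64) = (⅗ + √680)*846 = (⅗ + 2*√170)*846 = 2538/5 + 1692*√170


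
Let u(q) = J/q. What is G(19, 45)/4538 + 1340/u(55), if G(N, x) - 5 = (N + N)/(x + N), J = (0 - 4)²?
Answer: 668901379/145216 ≈ 4606.3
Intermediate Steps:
J = 16 (J = (-4)² = 16)
u(q) = 16/q
G(N, x) = 5 + 2*N/(N + x) (G(N, x) = 5 + (N + N)/(x + N) = 5 + (2*N)/(N + x) = 5 + 2*N/(N + x))
G(19, 45)/4538 + 1340/u(55) = ((5*45 + 7*19)/(19 + 45))/4538 + 1340/((16/55)) = ((225 + 133)/64)*(1/4538) + 1340/((16*(1/55))) = ((1/64)*358)*(1/4538) + 1340/(16/55) = (179/32)*(1/4538) + 1340*(55/16) = 179/145216 + 18425/4 = 668901379/145216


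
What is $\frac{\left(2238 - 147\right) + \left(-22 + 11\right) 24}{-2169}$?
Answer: $- \frac{203}{241} \approx -0.84232$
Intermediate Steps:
$\frac{\left(2238 - 147\right) + \left(-22 + 11\right) 24}{-2169} = \left(2091 - 264\right) \left(- \frac{1}{2169}\right) = 1827 \left(- \frac{1}{2169}\right) = - \frac{203}{241}$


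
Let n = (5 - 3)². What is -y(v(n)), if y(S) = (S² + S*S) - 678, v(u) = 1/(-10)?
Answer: 33899/50 ≈ 677.98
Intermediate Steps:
n = 4 (n = 2² = 4)
v(u) = -⅒
y(S) = -678 + 2*S² (y(S) = (S² + S²) - 678 = 2*S² - 678 = -678 + 2*S²)
-y(v(n)) = -(-678 + 2*(-⅒)²) = -(-678 + 2*(1/100)) = -(-678 + 1/50) = -1*(-33899/50) = 33899/50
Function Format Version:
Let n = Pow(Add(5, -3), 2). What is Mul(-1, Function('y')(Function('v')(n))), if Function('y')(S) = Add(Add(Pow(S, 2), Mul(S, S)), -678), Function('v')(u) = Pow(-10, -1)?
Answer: Rational(33899, 50) ≈ 677.98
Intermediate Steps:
n = 4 (n = Pow(2, 2) = 4)
Function('v')(u) = Rational(-1, 10)
Function('y')(S) = Add(-678, Mul(2, Pow(S, 2))) (Function('y')(S) = Add(Add(Pow(S, 2), Pow(S, 2)), -678) = Add(Mul(2, Pow(S, 2)), -678) = Add(-678, Mul(2, Pow(S, 2))))
Mul(-1, Function('y')(Function('v')(n))) = Mul(-1, Add(-678, Mul(2, Pow(Rational(-1, 10), 2)))) = Mul(-1, Add(-678, Mul(2, Rational(1, 100)))) = Mul(-1, Add(-678, Rational(1, 50))) = Mul(-1, Rational(-33899, 50)) = Rational(33899, 50)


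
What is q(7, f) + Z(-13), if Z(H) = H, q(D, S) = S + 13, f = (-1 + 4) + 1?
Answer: 4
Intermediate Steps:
f = 4 (f = 3 + 1 = 4)
q(D, S) = 13 + S
q(7, f) + Z(-13) = (13 + 4) - 13 = 17 - 13 = 4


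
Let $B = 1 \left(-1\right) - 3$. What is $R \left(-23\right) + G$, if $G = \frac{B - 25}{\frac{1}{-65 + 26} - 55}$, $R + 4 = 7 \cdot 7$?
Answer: $- \frac{76551}{74} \approx -1034.5$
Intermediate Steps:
$R = 45$ ($R = -4 + 7 \cdot 7 = -4 + 49 = 45$)
$B = -4$ ($B = -1 - 3 = -4$)
$G = \frac{39}{74}$ ($G = \frac{-4 - 25}{\frac{1}{-65 + 26} - 55} = - \frac{29}{\frac{1}{-39} - 55} = - \frac{29}{- \frac{1}{39} - 55} = - \frac{29}{- \frac{2146}{39}} = \left(-29\right) \left(- \frac{39}{2146}\right) = \frac{39}{74} \approx 0.52703$)
$R \left(-23\right) + G = 45 \left(-23\right) + \frac{39}{74} = -1035 + \frac{39}{74} = - \frac{76551}{74}$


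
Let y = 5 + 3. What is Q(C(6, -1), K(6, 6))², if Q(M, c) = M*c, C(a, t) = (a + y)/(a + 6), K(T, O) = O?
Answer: 49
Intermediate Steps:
y = 8
C(a, t) = (8 + a)/(6 + a) (C(a, t) = (a + 8)/(a + 6) = (8 + a)/(6 + a))
Q(C(6, -1), K(6, 6))² = (((8 + 6)/(6 + 6))*6)² = ((14/12)*6)² = (((1/12)*14)*6)² = ((7/6)*6)² = 7² = 49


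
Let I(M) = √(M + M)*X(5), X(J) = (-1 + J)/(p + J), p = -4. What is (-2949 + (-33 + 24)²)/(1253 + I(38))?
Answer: -1197868/522931 + 7648*√19/522931 ≈ -2.2269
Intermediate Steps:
X(J) = (-1 + J)/(-4 + J)
I(M) = 4*√2*√M (I(M) = √(M + M)*((-1 + 5)/(-4 + 5)) = √(2*M)*(4/1) = (√2*√M)*(1*4) = (√2*√M)*4 = 4*√2*√M)
(-2949 + (-33 + 24)²)/(1253 + I(38)) = (-2949 + (-33 + 24)²)/(1253 + 4*√2*√38) = (-2949 + (-9)²)/(1253 + 8*√19) = (-2949 + 81)/(1253 + 8*√19) = -2868/(1253 + 8*√19)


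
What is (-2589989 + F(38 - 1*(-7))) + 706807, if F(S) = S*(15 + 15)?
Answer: -1881832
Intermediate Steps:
F(S) = 30*S (F(S) = S*30 = 30*S)
(-2589989 + F(38 - 1*(-7))) + 706807 = (-2589989 + 30*(38 - 1*(-7))) + 706807 = (-2589989 + 30*(38 + 7)) + 706807 = (-2589989 + 30*45) + 706807 = (-2589989 + 1350) + 706807 = -2588639 + 706807 = -1881832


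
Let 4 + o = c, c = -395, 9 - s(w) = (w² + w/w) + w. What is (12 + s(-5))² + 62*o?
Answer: -24738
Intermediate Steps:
s(w) = 8 - w - w² (s(w) = 9 - ((w² + w/w) + w) = 9 - ((w² + 1) + w) = 9 - ((1 + w²) + w) = 9 - (1 + w + w²) = 9 + (-1 - w - w²) = 8 - w - w²)
o = -399 (o = -4 - 395 = -399)
(12 + s(-5))² + 62*o = (12 + (8 - 1*(-5) - 1*(-5)²))² + 62*(-399) = (12 + (8 + 5 - 1*25))² - 24738 = (12 + (8 + 5 - 25))² - 24738 = (12 - 12)² - 24738 = 0² - 24738 = 0 - 24738 = -24738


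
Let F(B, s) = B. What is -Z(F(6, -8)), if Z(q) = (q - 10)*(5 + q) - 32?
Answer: 76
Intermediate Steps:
Z(q) = -32 + (-10 + q)*(5 + q) (Z(q) = (-10 + q)*(5 + q) - 32 = -32 + (-10 + q)*(5 + q))
-Z(F(6, -8)) = -(-82 + 6² - 5*6) = -(-82 + 36 - 30) = -1*(-76) = 76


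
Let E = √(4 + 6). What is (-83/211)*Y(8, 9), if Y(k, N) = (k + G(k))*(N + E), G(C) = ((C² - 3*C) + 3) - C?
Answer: -32121/211 - 3569*√10/211 ≈ -205.72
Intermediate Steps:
G(C) = 3 + C² - 4*C (G(C) = (3 + C² - 3*C) - C = 3 + C² - 4*C)
E = √10 ≈ 3.1623
Y(k, N) = (N + √10)*(3 + k² - 3*k) (Y(k, N) = (k + (3 + k² - 4*k))*(N + √10) = (3 + k² - 3*k)*(N + √10) = (N + √10)*(3 + k² - 3*k))
(-83/211)*Y(8, 9) = (-83/211)*(9*8 + 9*(3 + 8² - 4*8) + 8*√10 + √10*(3 + 8² - 4*8)) = (-83*1/211)*(72 + 9*(3 + 64 - 32) + 8*√10 + √10*(3 + 64 - 32)) = -83*(72 + 9*35 + 8*√10 + √10*35)/211 = -83*(72 + 315 + 8*√10 + 35*√10)/211 = -83*(387 + 43*√10)/211 = -32121/211 - 3569*√10/211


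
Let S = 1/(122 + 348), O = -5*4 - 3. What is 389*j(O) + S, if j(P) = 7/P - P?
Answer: 95437283/10810 ≈ 8828.6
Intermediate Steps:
O = -23 (O = -20 - 3 = -23)
S = 1/470 ≈ 0.0021277
j(P) = -P + 7/P
389*j(O) + S = 389*(-1*(-23) + 7/(-23)) + 1/470 = 389*(23 + 7*(-1/23)) + 1/470 = 389*(23 - 7/23) + 1/470 = 389*(522/23) + 1/470 = 203058/23 + 1/470 = 95437283/10810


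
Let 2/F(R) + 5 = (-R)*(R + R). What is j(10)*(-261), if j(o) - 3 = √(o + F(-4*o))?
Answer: -783 - 1044*√6419615/3205 ≈ -1608.3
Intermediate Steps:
F(R) = 2/(-5 - 2*R²) (F(R) = 2/(-5 + (-R)*(R + R)) = 2/(-5 + (-R)*(2*R)) = 2/(-5 - 2*R²))
j(o) = 3 + √(o - 2/(5 + 32*o²)) (j(o) = 3 + √(o - 2/(5 + 2*(-4*o)²)) = 3 + √(o - 2/(5 + 2*(16*o²))) = 3 + √(o - 2/(5 + 32*o²)))
j(10)*(-261) = (3 + √((-2 + 10*(5 + 32*10²))/(5 + 32*10²)))*(-261) = (3 + √((-2 + 10*(5 + 32*100))/(5 + 32*100)))*(-261) = (3 + √((-2 + 10*(5 + 3200))/(5 + 3200)))*(-261) = (3 + √((-2 + 10*3205)/3205))*(-261) = (3 + √((-2 + 32050)/3205))*(-261) = (3 + √((1/3205)*32048))*(-261) = (3 + √(32048/3205))*(-261) = (3 + 4*√6419615/3205)*(-261) = -783 - 1044*√6419615/3205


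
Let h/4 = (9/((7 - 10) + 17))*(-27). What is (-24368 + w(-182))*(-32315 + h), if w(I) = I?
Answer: 5565264050/7 ≈ 7.9504e+8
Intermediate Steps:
h = -486/7 (h = 4*((9/((7 - 10) + 17))*(-27)) = 4*((9/(-3 + 17))*(-27)) = 4*((9/14)*(-27)) = 4*(-243/14) = -486/7 ≈ -69.429)
(-24368 + w(-182))*(-32315 + h) = (-24368 - 182)*(-32315 - 486/7) = -24550*(-226691/7) = 5565264050/7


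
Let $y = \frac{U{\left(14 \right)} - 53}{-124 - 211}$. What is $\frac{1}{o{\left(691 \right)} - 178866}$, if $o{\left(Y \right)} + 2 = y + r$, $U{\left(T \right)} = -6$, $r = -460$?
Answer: $- \frac{335}{60074821} \approx -5.5764 \cdot 10^{-6}$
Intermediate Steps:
$y = \frac{59}{335}$ ($y = \frac{-6 - 53}{-124 - 211} = - \frac{59}{-335} = \left(-59\right) \left(- \frac{1}{335}\right) = \frac{59}{335} \approx 0.17612$)
$o{\left(Y \right)} = - \frac{154711}{335}$ ($o{\left(Y \right)} = -2 + \left(\frac{59}{335} - 460\right) = -2 - \frac{154041}{335} = - \frac{154711}{335}$)
$\frac{1}{o{\left(691 \right)} - 178866} = \frac{1}{- \frac{154711}{335} - 178866} = \frac{1}{- \frac{60074821}{335}} = - \frac{335}{60074821}$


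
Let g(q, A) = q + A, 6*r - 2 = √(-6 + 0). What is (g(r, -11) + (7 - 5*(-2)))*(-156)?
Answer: -988 - 26*I*√6 ≈ -988.0 - 63.687*I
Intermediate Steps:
r = ⅓ + I*√6/6 (r = ⅓ + √(-6 + 0)/6 = ⅓ + √(-6)/6 = ⅓ + (I*√6)/6 = ⅓ + I*√6/6 ≈ 0.33333 + 0.40825*I)
g(q, A) = A + q
(g(r, -11) + (7 - 5*(-2)))*(-156) = ((-11 + (⅓ + I*√6/6)) + (7 - 5*(-2)))*(-156) = ((-32/3 + I*√6/6) + (7 + 10))*(-156) = ((-32/3 + I*√6/6) + 17)*(-156) = (19/3 + I*√6/6)*(-156) = -988 - 26*I*√6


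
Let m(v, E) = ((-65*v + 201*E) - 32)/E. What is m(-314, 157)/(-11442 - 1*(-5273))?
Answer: -51935/968533 ≈ -0.053622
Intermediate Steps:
m(v, E) = (-32 - 65*v + 201*E)/E
m(-314, 157)/(-11442 - 1*(-5273)) = ((-32 - 65*(-314) + 201*157)/157)/(-11442 - 1*(-5273)) = ((-32 + 20410 + 31557)/157)/(-11442 + 5273) = ((1/157)*51935)/(-6169) = (51935/157)*(-1/6169) = -51935/968533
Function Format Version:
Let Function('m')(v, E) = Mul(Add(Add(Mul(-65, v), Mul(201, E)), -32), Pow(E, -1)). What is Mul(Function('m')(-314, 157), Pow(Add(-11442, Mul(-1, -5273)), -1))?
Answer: Rational(-51935, 968533) ≈ -0.053622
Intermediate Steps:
Function('m')(v, E) = Mul(Pow(E, -1), Add(-32, Mul(-65, v), Mul(201, E))) (Function('m')(v, E) = Mul(Add(-32, Mul(-65, v), Mul(201, E)), Pow(E, -1)) = Mul(Pow(E, -1), Add(-32, Mul(-65, v), Mul(201, E))))
Mul(Function('m')(-314, 157), Pow(Add(-11442, Mul(-1, -5273)), -1)) = Mul(Mul(Pow(157, -1), Add(-32, Mul(-65, -314), Mul(201, 157))), Pow(Add(-11442, Mul(-1, -5273)), -1)) = Mul(Mul(Rational(1, 157), Add(-32, 20410, 31557)), Pow(Add(-11442, 5273), -1)) = Mul(Mul(Rational(1, 157), 51935), Pow(-6169, -1)) = Mul(Rational(51935, 157), Rational(-1, 6169)) = Rational(-51935, 968533)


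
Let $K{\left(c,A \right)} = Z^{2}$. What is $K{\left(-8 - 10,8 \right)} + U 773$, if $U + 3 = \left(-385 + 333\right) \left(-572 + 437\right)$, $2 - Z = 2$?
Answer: $5424141$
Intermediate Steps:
$Z = 0$ ($Z = 2 - 2 = 0$)
$U = 7017$ ($U = -3 + \left(-385 + 333\right) \left(-572 + 437\right) = -3 - -7020 = -3 + 7020 = 7017$)
$K{\left(c,A \right)} = 0$ ($K{\left(c,A \right)} = 0^{2} = 0$)
$K{\left(-8 - 10,8 \right)} + U 773 = 0 + 7017 \cdot 773 = 0 + 5424141 = 5424141$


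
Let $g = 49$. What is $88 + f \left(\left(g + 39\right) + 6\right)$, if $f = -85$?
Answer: $-7902$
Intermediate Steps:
$88 + f \left(\left(g + 39\right) + 6\right) = 88 - 85 \left(\left(49 + 39\right) + 6\right) = 88 - 85 \left(88 + 6\right) = 88 - 7990 = -7902$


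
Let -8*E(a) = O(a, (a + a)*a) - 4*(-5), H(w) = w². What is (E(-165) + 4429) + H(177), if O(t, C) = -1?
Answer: 286045/8 ≈ 35756.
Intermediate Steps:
E(a) = -19/8 (E(a) = -(-1 - 4*(-5))/8 = -(-1 + 20)/8 = -⅛*19 = -19/8)
(E(-165) + 4429) + H(177) = (-19/8 + 4429) + 177² = 35413/8 + 31329 = 286045/8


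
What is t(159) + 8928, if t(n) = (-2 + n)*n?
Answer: 33891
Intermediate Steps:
t(n) = n*(-2 + n)
t(159) + 8928 = 159*(-2 + 159) + 8928 = 159*157 + 8928 = 24963 + 8928 = 33891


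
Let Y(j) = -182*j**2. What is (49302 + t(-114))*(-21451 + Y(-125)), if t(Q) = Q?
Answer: -140933506788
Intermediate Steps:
(49302 + t(-114))*(-21451 + Y(-125)) = (49302 - 114)*(-21451 - 182*(-125)**2) = 49188*(-21451 - 182*15625) = 49188*(-21451 - 2843750) = 49188*(-2865201) = -140933506788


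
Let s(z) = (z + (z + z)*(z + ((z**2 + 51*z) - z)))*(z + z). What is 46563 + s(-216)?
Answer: 6651419235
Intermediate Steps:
s(z) = 2*z*(z + 2*z*(z**2 + 51*z)) (s(z) = (z + (2*z)*(z + (z**2 + 50*z)))*(2*z) = (z + (2*z)*(z**2 + 51*z))*(2*z) = (z + 2*z*(z**2 + 51*z))*(2*z) = 2*z*(z + 2*z*(z**2 + 51*z)))
46563 + s(-216) = 46563 + (-216)**2*(2 + 4*(-216)**2 + 204*(-216)) = 46563 + 46656*(2 + 4*46656 - 44064) = 46563 + 46656*(2 + 186624 - 44064) = 46563 + 46656*142562 = 46563 + 6651372672 = 6651419235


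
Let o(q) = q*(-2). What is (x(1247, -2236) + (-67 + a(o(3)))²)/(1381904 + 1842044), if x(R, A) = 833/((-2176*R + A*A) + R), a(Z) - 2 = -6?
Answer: 2882785536/1843671888877 ≈ 0.0015636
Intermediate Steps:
o(q) = -2*q
a(Z) = -4 (a(Z) = 2 - 6 = -4)
x(R, A) = 833/(A² - 2175*R) (x(R, A) = 833/((-2176*R + A²) + R) = 833/((A² - 2176*R) + R) = 833/(A² - 2175*R))
(x(1247, -2236) + (-67 + a(o(3)))²)/(1381904 + 1842044) = (833/((-2236)² - 2175*1247) + (-67 - 4)²)/(1381904 + 1842044) = (833/(4999696 - 2712225) + (-71)²)/3223948 = (833/2287471 + 5041)*(1/3223948) = (11531142144/2287471)*(1/3223948) = 2882785536/1843671888877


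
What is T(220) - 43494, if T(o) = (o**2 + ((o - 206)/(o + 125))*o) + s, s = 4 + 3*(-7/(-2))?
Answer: 680261/138 ≈ 4929.4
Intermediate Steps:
s = 29/2 (s = 4 + 3*(-7*(-1/2)) = 4 + 3*(7/2) = 4 + 21/2 = 29/2 ≈ 14.500)
T(o) = 29/2 + o**2 + o*(-206 + o)/(125 + o) (T(o) = (o**2 + ((o - 206)/(o + 125))*o) + 29/2 = (o**2 + ((-206 + o)/(125 + o))*o) + 29/2 = (o**2 + o*(-206 + o)/(125 + o)) + 29/2 = 29/2 + o**2 + o*(-206 + o)/(125 + o))
T(220) - 43494 = (3625 - 383*220 + 2*220**3 + 252*220**2)/(2*(125 + 220)) - 43494 = (1/2)*(3625 - 84260 + 2*10648000 + 252*48400)/345 - 43494 = (1/2)*(1/345)*(3625 - 84260 + 21296000 + 12196800) - 43494 = (1/2)*(1/345)*33412165 - 43494 = 6682433/138 - 43494 = 680261/138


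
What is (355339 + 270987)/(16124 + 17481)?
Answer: 626326/33605 ≈ 18.638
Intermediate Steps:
(355339 + 270987)/(16124 + 17481) = 626326/33605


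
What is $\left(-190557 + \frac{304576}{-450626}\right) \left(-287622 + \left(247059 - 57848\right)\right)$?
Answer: $\frac{4225288254631519}{225313} \approx 1.8753 \cdot 10^{10}$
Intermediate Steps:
$\left(-190557 + \frac{304576}{-450626}\right) \left(-287622 + \left(247059 - 57848\right)\right) = \left(-190557 + 304576 \left(- \frac{1}{450626}\right)\right) \left(-287622 + 189211\right) = \left(-190557 - \frac{152288}{225313}\right) \left(-98411\right) = \left(- \frac{42935121629}{225313}\right) \left(-98411\right) = \frac{4225288254631519}{225313}$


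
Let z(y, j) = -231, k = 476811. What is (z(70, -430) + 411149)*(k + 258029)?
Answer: 301958983120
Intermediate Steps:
(z(70, -430) + 411149)*(k + 258029) = (-231 + 411149)*(476811 + 258029) = 410918*734840 = 301958983120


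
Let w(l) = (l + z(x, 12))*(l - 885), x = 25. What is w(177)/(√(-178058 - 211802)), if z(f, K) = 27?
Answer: 72216*I*√97465/97465 ≈ 231.32*I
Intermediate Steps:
w(l) = (-885 + l)*(27 + l) (w(l) = (l + 27)*(l - 885) = (27 + l)*(-885 + l) = (-885 + l)*(27 + l))
w(177)/(√(-178058 - 211802)) = (-23895 + 177² - 858*177)/(√(-178058 - 211802)) = (-23895 + 31329 - 151866)/(√(-389860)) = -144432*(-I*√97465/194930) = -(-72216)*I*√97465/97465 = 72216*I*√97465/97465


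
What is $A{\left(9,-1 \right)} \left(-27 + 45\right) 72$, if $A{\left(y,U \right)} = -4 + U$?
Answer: $-6480$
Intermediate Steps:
$A{\left(9,-1 \right)} \left(-27 + 45\right) 72 = \left(-4 - 1\right) \left(-27 + 45\right) 72 = \left(-5\right) 18 \cdot 72 = \left(-90\right) 72 = -6480$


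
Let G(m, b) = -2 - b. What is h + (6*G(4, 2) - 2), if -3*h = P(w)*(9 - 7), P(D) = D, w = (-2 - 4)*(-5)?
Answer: -46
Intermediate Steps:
w = 30 (w = -6*(-5) = 30)
h = -20 (h = -10*(9 - 7) = -10*2 = -⅓*60 = -20)
h + (6*G(4, 2) - 2) = -20 + (6*(-2 - 1*2) - 2) = -20 + (6*(-2 - 2) - 2) = -20 + (6*(-4) - 2) = -20 + (-24 - 2) = -20 - 26 = -46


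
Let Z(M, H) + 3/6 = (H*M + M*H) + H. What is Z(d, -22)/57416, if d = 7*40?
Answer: -24685/114832 ≈ -0.21497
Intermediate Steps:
d = 280
Z(M, H) = -1/2 + H + 2*H*M (Z(M, H) = -1/2 + ((H*M + M*H) + H) = -1/2 + ((H*M + H*M) + H) = -1/2 + (2*H*M + H) = -1/2 + (H + 2*H*M) = -1/2 + H + 2*H*M)
Z(d, -22)/57416 = (-1/2 - 22 + 2*(-22)*280)/57416 = (-1/2 - 22 - 12320)*(1/57416) = -24685/2*1/57416 = -24685/114832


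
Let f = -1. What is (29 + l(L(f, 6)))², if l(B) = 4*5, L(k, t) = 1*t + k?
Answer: 2401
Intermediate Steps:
L(k, t) = k + t (L(k, t) = t + k = k + t)
l(B) = 20
(29 + l(L(f, 6)))² = (29 + 20)² = 49² = 2401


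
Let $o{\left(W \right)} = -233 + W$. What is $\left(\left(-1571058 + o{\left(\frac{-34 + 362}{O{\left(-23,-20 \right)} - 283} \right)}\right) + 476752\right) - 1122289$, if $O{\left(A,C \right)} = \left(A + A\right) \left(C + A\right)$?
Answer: $- \frac{3757523132}{1695} \approx -2.2168 \cdot 10^{6}$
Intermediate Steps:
$O{\left(A,C \right)} = 2 A \left(A + C\right)$
$\left(\left(-1571058 + o{\left(\frac{-34 + 362}{O{\left(-23,-20 \right)} - 283} \right)}\right) + 476752\right) - 1122289 = \left(\left(-1571058 - \left(233 - \frac{-34 + 362}{2 \left(-23\right) \left(-23 - 20\right) - 283}\right)\right) + 476752\right) - 1122289 = \left(\left(-1571058 - \left(233 - \frac{328}{2 \left(-23\right) \left(-43\right) - 283}\right)\right) + 476752\right) - 1122289 = \left(\left(-1571058 - \left(233 - \frac{328}{1978 - 283}\right)\right) + 476752\right) - 1122289 = \left(\left(-1571058 - \left(233 - \frac{328}{1695}\right)\right) + 476752\right) - 1122289 = \left(\left(-1571058 + \left(-233 + 328 \cdot \frac{1}{1695}\right)\right) + 476752\right) - 1122289 = \left(\left(-1571058 + \left(-233 + \frac{328}{1695}\right)\right) + 476752\right) - 1122289 = \left(\left(-1571058 - \frac{394607}{1695}\right) + 476752\right) - 1122289 = \left(- \frac{2663337917}{1695} + 476752\right) - 1122289 = - \frac{1855243277}{1695} - 1122289 = - \frac{3757523132}{1695}$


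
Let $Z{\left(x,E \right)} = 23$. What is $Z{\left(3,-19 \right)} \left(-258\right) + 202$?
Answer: $-5732$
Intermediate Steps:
$Z{\left(3,-19 \right)} \left(-258\right) + 202 = 23 \left(-258\right) + 202 = -5934 + 202 = -5732$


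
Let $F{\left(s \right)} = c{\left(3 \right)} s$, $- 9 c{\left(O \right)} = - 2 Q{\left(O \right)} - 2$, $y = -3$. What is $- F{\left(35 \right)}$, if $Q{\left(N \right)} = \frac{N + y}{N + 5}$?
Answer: $- \frac{70}{9} \approx -7.7778$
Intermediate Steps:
$Q{\left(N \right)} = \frac{-3 + N}{5 + N}$ ($Q{\left(N \right)} = \frac{N - 3}{N + 5} = \frac{-3 + N}{5 + N}$)
$c{\left(O \right)} = \frac{2}{9} + \frac{2 \left(-3 + O\right)}{9 \left(5 + O\right)}$ ($c{\left(O \right)} = - \frac{- 2 \frac{-3 + O}{5 + O} - 2}{9} = - \frac{- \frac{2 \left(-3 + O\right)}{5 + O} - 2}{9} = - \frac{-2 - \frac{2 \left(-3 + O\right)}{5 + O}}{9} = \frac{2}{9} + \frac{2 \left(-3 + O\right)}{9 \left(5 + O\right)}$)
$F{\left(s \right)} = \frac{2 s}{9}$ ($F{\left(s \right)} = \frac{4 \left(1 + 3\right)}{9 \left(5 + 3\right)} s = \frac{4}{9} \cdot \frac{1}{8} \cdot 4 s = \frac{2 s}{9}$)
$- F{\left(35 \right)} = - \frac{2 \cdot 35}{9} = \left(-1\right) \frac{70}{9} = - \frac{70}{9}$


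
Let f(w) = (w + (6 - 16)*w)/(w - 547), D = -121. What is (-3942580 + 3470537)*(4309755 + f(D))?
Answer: -1358971791827793/668 ≈ -2.0344e+12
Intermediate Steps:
f(w) = -9*w/(-547 + w) (f(w) = (w - 10*w)/(-547 + w) = (-9*w)/(-547 + w) = -9*w/(-547 + w))
(-3942580 + 3470537)*(4309755 + f(D)) = (-3942580 + 3470537)*(4309755 - 9*(-121)/(-547 - 121)) = -472043*(4309755 - 9*(-121)/(-668)) = -472043*(4309755 - 9*(-121)*(-1/668)) = -472043*(4309755 - 1089/668) = -472043*2878915251/668 = -1358971791827793/668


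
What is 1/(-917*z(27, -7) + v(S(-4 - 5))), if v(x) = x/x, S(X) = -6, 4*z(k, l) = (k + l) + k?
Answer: -4/43095 ≈ -9.2818e-5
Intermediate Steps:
z(k, l) = k/2 + l/4 (z(k, l) = ((k + l) + k)/4 = (l + 2*k)/4 = k/2 + l/4)
v(x) = 1
1/(-917*z(27, -7) + v(S(-4 - 5))) = 1/(-917*((1/2)*27 + (1/4)*(-7)) + 1) = 1/(-917*(27/2 - 7/4) + 1) = 1/(-917*47/4 + 1) = 1/(-43099/4 + 1) = 1/(-43095/4) = -4/43095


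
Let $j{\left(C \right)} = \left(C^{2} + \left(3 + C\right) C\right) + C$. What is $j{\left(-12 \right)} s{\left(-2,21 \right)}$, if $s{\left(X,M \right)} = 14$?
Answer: $3360$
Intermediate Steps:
$j{\left(C \right)} = C + C^{2} + C \left(3 + C\right)$ ($j{\left(C \right)} = \left(C^{2} + C \left(3 + C\right)\right) + C = C + C^{2} + C \left(3 + C\right)$)
$j{\left(-12 \right)} s{\left(-2,21 \right)} = 2 \left(-12\right) \left(2 - 12\right) 14 = 2 \left(-12\right) \left(-10\right) 14 = 240 \cdot 14 = 3360$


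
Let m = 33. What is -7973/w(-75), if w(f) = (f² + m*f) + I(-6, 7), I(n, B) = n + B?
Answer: -7973/3151 ≈ -2.5303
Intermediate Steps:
I(n, B) = B + n
w(f) = 1 + f² + 33*f (w(f) = (f² + 33*f) + (7 - 6) = (f² + 33*f) + 1 = 1 + f² + 33*f)
-7973/w(-75) = -7973/(1 + (-75)² + 33*(-75)) = -7973/(1 + 5625 - 2475) = -7973/3151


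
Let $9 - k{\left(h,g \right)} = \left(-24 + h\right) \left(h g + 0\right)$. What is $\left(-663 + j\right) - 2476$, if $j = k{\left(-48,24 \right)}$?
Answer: $-86074$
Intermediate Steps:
$k{\left(h,g \right)} = 9 - g h \left(-24 + h\right)$ ($k{\left(h,g \right)} = 9 - \left(-24 + h\right) \left(h g + 0\right) = 9 - \left(-24 + h\right) \left(g h + 0\right) = 9 - \left(-24 + h\right) g h = 9 - g h \left(-24 + h\right)$)
$j = -82935$ ($j = 9 - 24 \left(-48\right)^{2} + 24 \cdot 24 \left(-48\right) = 9 - 24 \cdot 2304 - 27648 = 9 - 55296 - 27648 = -82935$)
$\left(-663 + j\right) - 2476 = \left(-663 - 82935\right) - 2476 = -83598 - 2476 = -86074$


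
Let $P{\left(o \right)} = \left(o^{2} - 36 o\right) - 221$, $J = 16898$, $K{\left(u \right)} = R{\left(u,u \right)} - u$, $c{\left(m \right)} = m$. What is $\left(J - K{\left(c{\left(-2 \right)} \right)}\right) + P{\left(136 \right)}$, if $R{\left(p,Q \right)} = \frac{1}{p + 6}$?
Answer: $\frac{121099}{4} \approx 30275.0$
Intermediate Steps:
$R{\left(p,Q \right)} = \frac{1}{6 + p}$
$K{\left(u \right)} = \frac{1}{6 + u} - u$
$P{\left(o \right)} = -221 + o^{2} - 36 o$
$\left(J - K{\left(c{\left(-2 \right)} \right)}\right) + P{\left(136 \right)} = \left(16898 - \frac{1 - - 2 \left(6 - 2\right)}{6 - 2}\right) - \left(5117 - 18496\right) = \left(16898 - \frac{1 - \left(-2\right) 4}{4}\right) - -13379 = \left(16898 - \frac{1 + 8}{4}\right) + 13379 = \left(16898 - \frac{1}{4} \cdot 9\right) + 13379 = \left(16898 - \frac{9}{4}\right) + 13379 = \frac{67583}{4} + 13379 = \frac{121099}{4}$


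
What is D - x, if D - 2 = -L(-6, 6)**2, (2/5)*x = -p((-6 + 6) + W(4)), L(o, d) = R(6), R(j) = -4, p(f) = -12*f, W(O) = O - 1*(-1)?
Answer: -164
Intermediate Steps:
W(O) = 1 + O (W(O) = O + 1 = 1 + O)
L(o, d) = -4
x = 150 (x = 5*(-(-12)*((-6 + 6) + (1 + 4)))/2 = 5*(-(-12)*(0 + 5))/2 = 5*(-(-12)*5)/2 = 5*(-1*(-60))/2 = (5/2)*60 = 150)
D = -14 (D = 2 - 1*(-4)**2 = 2 - 1*16 = 2 - 16 = -14)
D - x = -14 - 1*150 = -14 - 150 = -164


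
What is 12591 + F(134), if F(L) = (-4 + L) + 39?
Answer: 12760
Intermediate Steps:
F(L) = 35 + L
12591 + F(134) = 12591 + (35 + 134) = 12591 + 169 = 12760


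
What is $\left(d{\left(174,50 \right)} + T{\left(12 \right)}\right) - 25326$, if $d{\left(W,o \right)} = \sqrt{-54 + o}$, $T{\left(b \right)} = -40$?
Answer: $-25366 + 2 i \approx -25366.0 + 2.0 i$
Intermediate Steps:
$\left(d{\left(174,50 \right)} + T{\left(12 \right)}\right) - 25326 = \left(\sqrt{-54 + 50} - 40\right) - 25326 = \left(\sqrt{-4} - 40\right) - 25326 = \left(2 i - 40\right) - 25326 = \left(-40 + 2 i\right) - 25326 = -25366 + 2 i$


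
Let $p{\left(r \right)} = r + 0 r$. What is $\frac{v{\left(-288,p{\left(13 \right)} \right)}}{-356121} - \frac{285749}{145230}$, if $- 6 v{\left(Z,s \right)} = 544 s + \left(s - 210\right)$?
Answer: $- \frac{50797405127}{25859726415} \approx -1.9643$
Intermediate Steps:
$p{\left(r \right)} = r$ ($p{\left(r \right)} = r + 0 = r$)
$v{\left(Z,s \right)} = 35 - \frac{545 s}{6}$ ($v{\left(Z,s \right)} = - \frac{544 s + \left(s - 210\right)}{6} = - \frac{544 s + \left(-210 + s\right)}{6} = - \frac{-210 + 545 s}{6} = 35 - \frac{545 s}{6}$)
$\frac{v{\left(-288,p{\left(13 \right)} \right)}}{-356121} - \frac{285749}{145230} = \frac{35 - \frac{7085}{6}}{-356121} - \frac{285749}{145230} = \left(35 - \frac{7085}{6}\right) \left(- \frac{1}{356121}\right) - \frac{285749}{145230} = \left(- \frac{6875}{6}\right) \left(- \frac{1}{356121}\right) - \frac{285749}{145230} = \frac{6875}{2136726} - \frac{285749}{145230} = - \frac{50797405127}{25859726415}$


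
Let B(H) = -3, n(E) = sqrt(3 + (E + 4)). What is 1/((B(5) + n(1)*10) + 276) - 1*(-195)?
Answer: 14377428/73729 - 20*sqrt(2)/73729 ≈ 195.00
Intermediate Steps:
n(E) = sqrt(7 + E) (n(E) = sqrt(3 + (4 + E)) = sqrt(7 + E))
1/((B(5) + n(1)*10) + 276) - 1*(-195) = 1/((-3 + sqrt(7 + 1)*10) + 276) - 1*(-195) = 1/((-3 + sqrt(8)*10) + 276) + 195 = 1/((-3 + (2*sqrt(2))*10) + 276) + 195 = 1/((-3 + 20*sqrt(2)) + 276) + 195 = 1/(273 + 20*sqrt(2)) + 195 = 195 + 1/(273 + 20*sqrt(2))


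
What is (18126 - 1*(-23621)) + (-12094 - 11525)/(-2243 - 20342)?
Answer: 942879614/22585 ≈ 41748.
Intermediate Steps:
(18126 - 1*(-23621)) + (-12094 - 11525)/(-2243 - 20342) = (18126 + 23621) - 23619/(-22585) = 41747 - 23619*(-1/22585) = 41747 + 23619/22585 = 942879614/22585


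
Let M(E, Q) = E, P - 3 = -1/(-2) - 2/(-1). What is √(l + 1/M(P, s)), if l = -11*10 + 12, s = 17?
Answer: 2*I*√2959/11 ≈ 9.8903*I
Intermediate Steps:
P = 11/2 (P = 3 + (-1/(-2) - 2/(-1)) = 3 + (-1*(-½) - 2*(-1)) = 3 + (½ + 2) = 3 + 5/2 = 11/2 ≈ 5.5000)
l = -98 (l = -110 + 12 = -98)
√(l + 1/M(P, s)) = √(-98 + 1/(11/2)) = √(-98 + 2/11) = √(-1076/11) = 2*I*√2959/11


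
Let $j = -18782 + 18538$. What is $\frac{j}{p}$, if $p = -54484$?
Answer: $\frac{61}{13621} \approx 0.0044784$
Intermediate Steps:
$j = -244$
$\frac{j}{p} = - \frac{244}{-54484} = \left(-244\right) \left(- \frac{1}{54484}\right) = \frac{61}{13621}$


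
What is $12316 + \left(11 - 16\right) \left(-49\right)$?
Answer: $12561$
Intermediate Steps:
$12316 + \left(11 - 16\right) \left(-49\right) = 12316 - -245 = 12316 + 245 = 12561$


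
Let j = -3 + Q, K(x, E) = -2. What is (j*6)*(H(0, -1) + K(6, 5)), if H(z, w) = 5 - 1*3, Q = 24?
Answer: 0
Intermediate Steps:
H(z, w) = 2 (H(z, w) = 5 - 3 = 2)
j = 21 (j = -3 + 24 = 21)
(j*6)*(H(0, -1) + K(6, 5)) = (21*6)*(2 - 2) = 126*0 = 0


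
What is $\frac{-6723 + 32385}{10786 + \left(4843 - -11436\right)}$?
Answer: $\frac{25662}{27065} \approx 0.94816$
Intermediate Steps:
$\frac{-6723 + 32385}{10786 + \left(4843 - -11436\right)} = \frac{25662}{10786 + \left(4843 + 11436\right)} = \frac{25662}{10786 + 16279} = \frac{25662}{27065}$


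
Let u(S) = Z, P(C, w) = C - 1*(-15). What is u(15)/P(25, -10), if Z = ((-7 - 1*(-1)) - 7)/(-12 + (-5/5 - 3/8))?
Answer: 13/535 ≈ 0.024299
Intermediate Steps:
P(C, w) = 15 + C (P(C, w) = C + 15 = 15 + C)
Z = 104/107 (Z = ((-7 + 1) - 7)/(-12 + (-5*⅕ - 3*⅛)) = (-6 - 7)/(-12 + (-1 - 3/8)) = -13/(-12 - 11/8) = -13/(-107/8) = -13*(-8/107) = 104/107 ≈ 0.97196)
u(S) = 104/107
u(15)/P(25, -10) = 104/(107*(15 + 25)) = (104/107)/40 = (104/107)*(1/40) = 13/535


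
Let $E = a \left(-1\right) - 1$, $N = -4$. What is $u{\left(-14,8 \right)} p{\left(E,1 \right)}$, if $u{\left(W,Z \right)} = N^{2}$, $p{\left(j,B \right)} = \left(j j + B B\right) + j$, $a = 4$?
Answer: $336$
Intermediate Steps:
$E = -5$ ($E = 4 \left(-1\right) - 1 = -4 - 1 = -5$)
$p{\left(j,B \right)} = j + B^{2} + j^{2}$ ($p{\left(j,B \right)} = \left(j^{2} + B^{2}\right) + j = \left(B^{2} + j^{2}\right) + j = j + B^{2} + j^{2}$)
$u{\left(W,Z \right)} = 16$ ($u{\left(W,Z \right)} = \left(-4\right)^{2} = 16$)
$u{\left(-14,8 \right)} p{\left(E,1 \right)} = 16 \left(-5 + 1^{2} + \left(-5\right)^{2}\right) = 16 \left(-5 + 1 + 25\right) = 16 \cdot 21 = 336$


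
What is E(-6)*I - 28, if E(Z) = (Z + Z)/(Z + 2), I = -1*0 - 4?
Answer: -40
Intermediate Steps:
I = -4 (I = 0 - 4 = -4)
E(Z) = 2*Z/(2 + Z) (E(Z) = (2*Z)/(2 + Z) = 2*Z/(2 + Z))
E(-6)*I - 28 = (2*(-6)/(2 - 6))*(-4) - 28 = (2*(-6)/(-4))*(-4) - 28 = (2*(-6)*(-1/4))*(-4) - 28 = 3*(-4) - 28 = -12 - 28 = -40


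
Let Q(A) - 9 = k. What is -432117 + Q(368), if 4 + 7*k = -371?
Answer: -3025131/7 ≈ -4.3216e+5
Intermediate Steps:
k = -375/7 (k = -4/7 + (⅐)*(-371) = -4/7 - 53 = -375/7 ≈ -53.571)
Q(A) = -312/7 (Q(A) = 9 - 375/7 = -312/7)
-432117 + Q(368) = -432117 - 312/7 = -3025131/7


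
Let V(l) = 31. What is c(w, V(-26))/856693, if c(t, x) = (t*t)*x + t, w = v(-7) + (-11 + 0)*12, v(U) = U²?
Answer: 213476/856693 ≈ 0.24919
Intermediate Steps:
w = -83 (w = (-7)² + (-11 + 0)*12 = 49 - 11*12 = 49 - 132 = -83)
c(t, x) = t + x*t² (c(t, x) = t²*x + t = x*t² + t = t + x*t²)
c(w, V(-26))/856693 = -83*(1 - 83*31)/856693 = -83*(1 - 2573)*(1/856693) = -83*(-2572)*(1/856693) = 213476*(1/856693) = 213476/856693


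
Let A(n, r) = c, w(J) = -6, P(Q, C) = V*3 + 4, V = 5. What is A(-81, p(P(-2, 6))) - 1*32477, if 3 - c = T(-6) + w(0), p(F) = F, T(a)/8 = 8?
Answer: -32532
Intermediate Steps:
T(a) = 64 (T(a) = 8*8 = 64)
P(Q, C) = 19 (P(Q, C) = 5*3 + 4 = 15 + 4 = 19)
c = -55 (c = 3 - (64 - 6) = 3 - 1*58 = 3 - 58 = -55)
A(n, r) = -55
A(-81, p(P(-2, 6))) - 1*32477 = -55 - 1*32477 = -55 - 32477 = -32532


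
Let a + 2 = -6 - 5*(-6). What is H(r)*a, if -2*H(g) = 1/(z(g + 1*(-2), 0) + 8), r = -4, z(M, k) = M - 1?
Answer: -11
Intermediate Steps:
z(M, k) = -1 + M
H(g) = -1/(2*(5 + g)) (H(g) = -1/(2*((-1 + (g + 1*(-2))) + 8)) = -1/(2*((-1 + (g - 2)) + 8)) = -1/(2*((-1 + (-2 + g)) + 8)) = -1/(2*((-3 + g) + 8)) = -1/(2*(5 + g)))
a = 22 (a = -2 + (-6 - 5*(-6)) = -2 + (-6 + 30) = -2 + 24 = 22)
H(r)*a = -1/(10 + 2*(-4))*22 = -1/(10 - 8)*22 = -1/2*22 = -1*½*22 = -½*22 = -11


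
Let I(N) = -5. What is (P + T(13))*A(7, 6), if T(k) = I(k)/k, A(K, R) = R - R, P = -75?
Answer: 0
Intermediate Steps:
A(K, R) = 0
T(k) = -5/k
(P + T(13))*A(7, 6) = (-75 - 5/13)*0 = -980/13*0 = 0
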